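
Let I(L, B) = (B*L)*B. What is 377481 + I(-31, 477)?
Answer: -6675918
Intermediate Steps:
I(L, B) = L*B²
377481 + I(-31, 477) = 377481 - 31*477² = 377481 - 31*227529 = 377481 - 7053399 = -6675918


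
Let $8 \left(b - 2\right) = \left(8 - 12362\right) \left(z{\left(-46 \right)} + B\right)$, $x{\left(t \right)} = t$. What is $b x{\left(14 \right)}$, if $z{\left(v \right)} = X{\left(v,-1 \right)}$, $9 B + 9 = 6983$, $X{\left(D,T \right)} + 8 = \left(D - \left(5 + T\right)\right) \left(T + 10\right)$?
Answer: $- \frac{20552854}{3} \approx -6.851 \cdot 10^{6}$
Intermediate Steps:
$X{\left(D,T \right)} = -8 + \left(10 + T\right) \left(-5 + D - T\right)$ ($X{\left(D,T \right)} = -8 + \left(D - \left(5 + T\right)\right) \left(T + 10\right) = -8 + \left(-5 + D - T\right) \left(10 + T\right) = -8 + \left(10 + T\right) \left(-5 + D - T\right)$)
$B = \frac{6974}{9}$ ($B = -1 + \frac{1}{9} \cdot 6983 = -1 + \frac{6983}{9} = \frac{6974}{9} \approx 774.89$)
$z{\left(v \right)} = -44 + 9 v$ ($z{\left(v \right)} = -58 - \left(-1\right)^{2} - -15 + 10 v + v \left(-1\right) = -58 - 1 + 15 + 10 v - v = -44 + 9 v$)
$b = - \frac{1468061}{3}$ ($b = 2 + \frac{\left(8 - 12362\right) \left(\left(-44 + 9 \left(-46\right)\right) + \frac{6974}{9}\right)}{8} = 2 + \frac{\left(-12354\right) \left(\left(-44 - 414\right) + \frac{6974}{9}\right)}{8} = 2 + \frac{\left(-12354\right) \left(-458 + \frac{6974}{9}\right)}{8} = 2 + \frac{\left(-12354\right) \frac{2852}{9}}{8} = 2 + \frac{1}{8} \left(- \frac{11744536}{3}\right) = 2 - \frac{1468067}{3} = - \frac{1468061}{3} \approx -4.8935 \cdot 10^{5}$)
$b x{\left(14 \right)} = \left(- \frac{1468061}{3}\right) 14 = - \frac{20552854}{3}$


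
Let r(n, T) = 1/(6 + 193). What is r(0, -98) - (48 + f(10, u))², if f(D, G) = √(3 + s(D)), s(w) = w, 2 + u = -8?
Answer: -461082/199 - 96*√13 ≈ -2663.1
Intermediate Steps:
u = -10 (u = -2 - 8 = -10)
f(D, G) = √(3 + D)
r(n, T) = 1/199
r(0, -98) - (48 + f(10, u))² = 1/199 - (48 + √(3 + 10))² = 1/199 - (48 + √13)²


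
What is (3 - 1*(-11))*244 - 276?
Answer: 3140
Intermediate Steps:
(3 - 1*(-11))*244 - 276 = (3 + 11)*244 - 276 = 14*244 - 276 = 3416 - 276 = 3140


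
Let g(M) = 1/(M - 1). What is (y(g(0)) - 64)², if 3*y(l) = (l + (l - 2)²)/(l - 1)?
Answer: 38416/9 ≈ 4268.4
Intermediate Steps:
g(M) = 1/(-1 + M)
y(l) = (l + (-2 + l)²)/(3*(-1 + l)) (y(l) = ((l + (l - 2)²)/(l - 1))/3 = ((l + (-2 + l)²)/(-1 + l))/3 = (l + (-2 + l)²)/(3*(-1 + l)))
(y(g(0)) - 64)² = ((1/(-1 + 0) + (-2 + 1/(-1 + 0))²)/(3*(-1 + 1/(-1 + 0))) - 64)² = ((1/(-1) + (-2 + 1/(-1))²)/(3*(-1 + 1/(-1))) - 64)² = ((-1 + (-2 - 1)²)/(3*(-1 - 1)) - 64)² = ((⅓)*(-1 + (-3)²)/(-2) - 64)² = ((⅓)*(-½)*(-1 + 9) - 64)² = ((⅓)*(-½)*8 - 64)² = (-4/3 - 64)² = (-196/3)² = 38416/9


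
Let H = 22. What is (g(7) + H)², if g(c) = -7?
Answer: 225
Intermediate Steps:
(g(7) + H)² = (-7 + 22)² = 15² = 225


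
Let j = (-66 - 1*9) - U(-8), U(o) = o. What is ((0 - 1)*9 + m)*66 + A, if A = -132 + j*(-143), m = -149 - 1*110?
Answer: -8239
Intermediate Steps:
m = -259 (m = -149 - 110 = -259)
j = -67 (j = (-66 - 1*9) - 1*(-8) = (-66 - 9) + 8 = -75 + 8 = -67)
A = 9449 (A = -132 - 67*(-143) = -132 + 9581 = 9449)
((0 - 1)*9 + m)*66 + A = ((0 - 1)*9 - 259)*66 + 9449 = (-1*9 - 259)*66 + 9449 = (-9 - 259)*66 + 9449 = -268*66 + 9449 = -17688 + 9449 = -8239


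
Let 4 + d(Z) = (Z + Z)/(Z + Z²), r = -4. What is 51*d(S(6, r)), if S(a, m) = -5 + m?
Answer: -867/4 ≈ -216.75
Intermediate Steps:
d(Z) = -4 + 2*Z/(Z + Z²) (d(Z) = -4 + (Z + Z)/(Z + Z²) = -4 + (2*Z)/(Z + Z²) = -4 + 2*Z/(Z + Z²))
51*d(S(6, r)) = 51*(2*(-1 - 2*(-5 - 4))/(1 + (-5 - 4))) = 51*(2*(-1 - 2*(-9))/(1 - 9)) = 51*(2*(-1 + 18)/(-8)) = 51*(2*(-⅛)*17) = 51*(-17/4) = -867/4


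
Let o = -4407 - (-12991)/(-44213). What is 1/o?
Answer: -44213/194859682 ≈ -0.00022690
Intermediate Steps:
o = -194859682/44213 (o = -4407 - (-12991)*(-1)/44213 = -4407 - 1*12991/44213 = -4407 - 12991/44213 = -194859682/44213 ≈ -4407.3)
1/o = 1/(-194859682/44213) = -44213/194859682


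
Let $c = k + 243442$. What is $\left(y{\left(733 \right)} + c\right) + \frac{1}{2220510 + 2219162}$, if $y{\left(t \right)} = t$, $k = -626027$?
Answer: $- \frac{1695297632543}{4439672} \approx -3.8185 \cdot 10^{5}$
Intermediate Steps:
$c = -382585$ ($c = -626027 + 243442 = -382585$)
$\left(y{\left(733 \right)} + c\right) + \frac{1}{2220510 + 2219162} = \left(733 - 382585\right) + \frac{1}{2220510 + 2219162} = -381852 + \frac{1}{4439672} = - \frac{1695297632543}{4439672}$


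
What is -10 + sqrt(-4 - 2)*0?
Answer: -10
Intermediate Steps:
-10 + sqrt(-4 - 2)*0 = -10 + sqrt(-6)*0 = -10 + (I*sqrt(6))*0 = -10 + 0 = -10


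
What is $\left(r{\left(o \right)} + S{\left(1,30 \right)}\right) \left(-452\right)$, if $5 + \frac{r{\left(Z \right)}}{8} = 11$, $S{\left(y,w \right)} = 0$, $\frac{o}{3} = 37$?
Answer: $-21696$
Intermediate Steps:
$o = 111$ ($o = 3 \cdot 37 = 111$)
$r{\left(Z \right)} = 48$ ($r{\left(Z \right)} = -40 + 8 \cdot 11 = -40 + 88 = 48$)
$\left(r{\left(o \right)} + S{\left(1,30 \right)}\right) \left(-452\right) = \left(48 + 0\right) \left(-452\right) = 48 \left(-452\right) = -21696$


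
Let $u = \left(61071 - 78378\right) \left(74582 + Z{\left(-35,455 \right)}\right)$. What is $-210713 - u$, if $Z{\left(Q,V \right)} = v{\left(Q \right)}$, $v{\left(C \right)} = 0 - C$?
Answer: $1291185706$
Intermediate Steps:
$v{\left(C \right)} = - C$
$Z{\left(Q,V \right)} = - Q$
$u = -1291396419$ ($u = \left(61071 - 78378\right) \left(74582 - -35\right) = - 17307 \left(74582 + 35\right) = \left(-17307\right) 74617 = -1291396419$)
$-210713 - u = -210713 - -1291396419 = -210713 + 1291396419 = 1291185706$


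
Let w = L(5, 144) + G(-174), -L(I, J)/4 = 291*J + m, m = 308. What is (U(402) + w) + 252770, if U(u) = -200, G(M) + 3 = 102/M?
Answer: 2427834/29 ≈ 83718.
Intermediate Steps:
L(I, J) = -1232 - 1164*J (L(I, J) = -4*(291*J + 308) = -4*(308 + 291*J) = -1232 - 1164*J)
G(M) = -3 + 102/M
w = -4896696/29 (w = (-1232 - 1164*144) + (-3 + 102/(-174)) = (-1232 - 167616) + (-3 + 102*(-1/174)) = -168848 + (-3 - 17/29) = -168848 - 104/29 = -4896696/29 ≈ -1.6885e+5)
(U(402) + w) + 252770 = (-200 - 4896696/29) + 252770 = -4902496/29 + 252770 = 2427834/29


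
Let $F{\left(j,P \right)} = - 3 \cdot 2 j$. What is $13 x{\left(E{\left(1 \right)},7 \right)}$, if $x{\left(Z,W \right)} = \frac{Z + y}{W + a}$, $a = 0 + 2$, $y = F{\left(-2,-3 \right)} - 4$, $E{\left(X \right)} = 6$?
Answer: $\frac{182}{9} \approx 20.222$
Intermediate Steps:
$F{\left(j,P \right)} = - 6 j$
$y = 8$ ($y = \left(-6\right) \left(-2\right) - 4 = 12 - 4 = 8$)
$a = 2$
$x{\left(Z,W \right)} = \frac{8 + Z}{2 + W}$ ($x{\left(Z,W \right)} = \frac{Z + 8}{W + 2} = \frac{8 + Z}{2 + W}$)
$13 x{\left(E{\left(1 \right)},7 \right)} = 13 \frac{8 + 6}{2 + 7} = 13 \cdot \frac{1}{9} \cdot 14 = 13 \cdot \frac{14}{9} = \frac{182}{9}$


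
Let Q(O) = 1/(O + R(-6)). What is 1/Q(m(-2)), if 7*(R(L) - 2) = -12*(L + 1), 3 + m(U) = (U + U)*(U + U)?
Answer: 165/7 ≈ 23.571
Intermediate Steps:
m(U) = -3 + 4*U² (m(U) = -3 + (U + U)*(U + U) = -3 + (2*U)*(2*U) = -3 + 4*U²)
R(L) = 2/7 - 12*L/7 (R(L) = 2 + (-12*(L + 1))/7 = 2 + (-12*(1 + L))/7 = 2 + (-12 - 12*L)/7 = 2 + (-12/7 - 12*L/7) = 2/7 - 12*L/7)
Q(O) = 1/(74/7 + O) (Q(O) = 1/(O + (2/7 - 12/7*(-6))) = 1/(O + (2/7 + 72/7)) = 1/(O + 74/7) = 1/(74/7 + O))
1/Q(m(-2)) = 1/(7/(74 + 7*(-3 + 4*(-2)²))) = 1/(7/(74 + 7*(-3 + 4*4))) = 1/(7/(74 + 7*(-3 + 16))) = 1/(7/(74 + 7*13)) = 1/(7/(74 + 91)) = 1/(7/165) = 165/7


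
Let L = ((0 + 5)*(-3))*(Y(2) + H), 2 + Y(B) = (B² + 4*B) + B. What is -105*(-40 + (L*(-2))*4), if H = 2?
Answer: -172200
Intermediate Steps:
Y(B) = -2 + B² + 5*B (Y(B) = -2 + ((B² + 4*B) + B) = -2 + (B² + 5*B) = -2 + B² + 5*B)
L = -210 (L = ((0 + 5)*(-3))*((-2 + 2² + 5*2) + 2) = (5*(-3))*((-2 + 4 + 10) + 2) = -15*(12 + 2) = -15*14 = -210)
-105*(-40 + (L*(-2))*4) = -105*(-40 - 210*(-2)*4) = -105*(-40 + 420*4) = -105*(-40 + 1680) = -105*1640 = -172200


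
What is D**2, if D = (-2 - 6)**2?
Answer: 4096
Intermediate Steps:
D = 64 (D = (-8)**2 = 64)
D**2 = 64**2 = 4096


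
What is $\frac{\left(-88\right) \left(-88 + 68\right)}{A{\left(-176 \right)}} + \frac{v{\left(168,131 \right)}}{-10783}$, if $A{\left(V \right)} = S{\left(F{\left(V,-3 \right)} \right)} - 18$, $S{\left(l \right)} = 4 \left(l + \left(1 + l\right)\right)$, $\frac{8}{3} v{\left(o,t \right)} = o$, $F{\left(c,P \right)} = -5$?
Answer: $- \frac{9490741}{291141} \approx -32.598$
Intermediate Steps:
$v{\left(o,t \right)} = \frac{3 o}{8}$
$S{\left(l \right)} = 4 + 8 l$ ($S{\left(l \right)} = 4 \left(1 + 2 l\right) = 4 + 8 l$)
$A{\left(V \right)} = -54$ ($A{\left(V \right)} = \left(4 + 8 \left(-5\right)\right) - 18 = \left(4 - 40\right) - 18 = -36 - 18 = -54$)
$\frac{\left(-88\right) \left(-88 + 68\right)}{A{\left(-176 \right)}} + \frac{v{\left(168,131 \right)}}{-10783} = \frac{\left(-88\right) \left(-88 + 68\right)}{-54} + \frac{\frac{3}{8} \cdot 168}{-10783} = \left(-88\right) \left(-20\right) \left(- \frac{1}{54}\right) + 63 \left(- \frac{1}{10783}\right) = 1760 \left(- \frac{1}{54}\right) - \frac{63}{10783} = - \frac{880}{27} - \frac{63}{10783} = - \frac{9490741}{291141}$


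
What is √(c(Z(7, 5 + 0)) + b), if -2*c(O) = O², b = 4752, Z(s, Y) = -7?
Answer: √18910/2 ≈ 68.757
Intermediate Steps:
c(O) = -O²/2
√(c(Z(7, 5 + 0)) + b) = √(-½*(-7)² + 4752) = √(-½*49 + 4752) = √(-49/2 + 4752) = √(9455/2) = √18910/2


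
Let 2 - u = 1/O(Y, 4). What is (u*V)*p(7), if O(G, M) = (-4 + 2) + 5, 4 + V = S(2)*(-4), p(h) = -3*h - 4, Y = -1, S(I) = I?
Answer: 500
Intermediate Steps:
p(h) = -4 - 3*h
V = -12 (V = -4 + 2*(-4) = -4 - 8 = -12)
O(G, M) = 3 (O(G, M) = -2 + 5 = 3)
u = 5/3 (u = 2 - 1/3 = 2 - 1*⅓ = 2 - ⅓ = 5/3 ≈ 1.6667)
(u*V)*p(7) = ((5/3)*(-12))*(-4 - 3*7) = -20*(-4 - 21) = -20*(-25) = 500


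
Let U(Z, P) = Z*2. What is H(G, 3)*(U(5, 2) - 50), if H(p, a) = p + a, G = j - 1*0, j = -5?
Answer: 80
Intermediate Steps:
U(Z, P) = 2*Z
G = -5 (G = -5 - 1*0 = -5 + 0 = -5)
H(p, a) = a + p
H(G, 3)*(U(5, 2) - 50) = (3 - 5)*(2*5 - 50) = -2*(10 - 50) = -2*(-40) = 80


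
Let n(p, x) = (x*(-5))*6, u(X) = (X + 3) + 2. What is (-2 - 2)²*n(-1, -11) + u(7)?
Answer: 5292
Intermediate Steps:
u(X) = 5 + X (u(X) = (3 + X) + 2 = 5 + X)
n(p, x) = -30*x (n(p, x) = -5*x*6 = -30*x)
(-2 - 2)²*n(-1, -11) + u(7) = (-2 - 2)²*(-30*(-11)) + (5 + 7) = (-4)²*330 + 12 = 16*330 + 12 = 5280 + 12 = 5292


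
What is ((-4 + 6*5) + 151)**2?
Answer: 31329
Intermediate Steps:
((-4 + 6*5) + 151)**2 = ((-4 + 30) + 151)**2 = (26 + 151)**2 = 177**2 = 31329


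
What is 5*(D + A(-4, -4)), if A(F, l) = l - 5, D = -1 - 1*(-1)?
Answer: -45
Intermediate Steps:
D = 0 (D = -1 + 1 = 0)
A(F, l) = -5 + l
5*(D + A(-4, -4)) = 5*(0 + (-5 - 4)) = 5*(0 - 9) = 5*(-9) = -45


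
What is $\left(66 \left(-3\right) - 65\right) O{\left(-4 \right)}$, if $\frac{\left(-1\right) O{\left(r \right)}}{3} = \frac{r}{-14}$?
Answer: $\frac{1578}{7} \approx 225.43$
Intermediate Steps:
$O{\left(r \right)} = \frac{3 r}{14}$ ($O{\left(r \right)} = - 3 \frac{r}{-14} = - 3 r \left(- \frac{1}{14}\right) = - 3 \left(- \frac{r}{14}\right) = \frac{3 r}{14}$)
$\left(66 \left(-3\right) - 65\right) O{\left(-4 \right)} = \left(66 \left(-3\right) - 65\right) \frac{3}{14} \left(-4\right) = \left(-198 - 65\right) \left(- \frac{6}{7}\right) = \left(-263\right) \left(- \frac{6}{7}\right) = \frac{1578}{7}$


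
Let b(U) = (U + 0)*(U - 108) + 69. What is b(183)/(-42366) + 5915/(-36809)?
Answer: -126389706/259908349 ≈ -0.48629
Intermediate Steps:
b(U) = 69 + U*(-108 + U) (b(U) = U*(-108 + U) + 69 = 69 + U*(-108 + U))
b(183)/(-42366) + 5915/(-36809) = (69 + 183² - 108*183)/(-42366) + 5915/(-36809) = (69 + 33489 - 19764)*(-1/42366) + 5915*(-1/36809) = 13794*(-1/42366) - 5915/36809 = -2299/7061 - 5915/36809 = -126389706/259908349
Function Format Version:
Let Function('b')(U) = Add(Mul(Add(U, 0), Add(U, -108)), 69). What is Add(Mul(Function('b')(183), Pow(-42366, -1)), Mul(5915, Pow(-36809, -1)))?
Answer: Rational(-126389706, 259908349) ≈ -0.48629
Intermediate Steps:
Function('b')(U) = Add(69, Mul(U, Add(-108, U))) (Function('b')(U) = Add(Mul(U, Add(-108, U)), 69) = Add(69, Mul(U, Add(-108, U))))
Add(Mul(Function('b')(183), Pow(-42366, -1)), Mul(5915, Pow(-36809, -1))) = Add(Mul(Add(69, Pow(183, 2), Mul(-108, 183)), Pow(-42366, -1)), Mul(5915, Pow(-36809, -1))) = Add(Mul(Add(69, 33489, -19764), Rational(-1, 42366)), Mul(5915, Rational(-1, 36809))) = Add(Mul(13794, Rational(-1, 42366)), Rational(-5915, 36809)) = Add(Rational(-2299, 7061), Rational(-5915, 36809)) = Rational(-126389706, 259908349)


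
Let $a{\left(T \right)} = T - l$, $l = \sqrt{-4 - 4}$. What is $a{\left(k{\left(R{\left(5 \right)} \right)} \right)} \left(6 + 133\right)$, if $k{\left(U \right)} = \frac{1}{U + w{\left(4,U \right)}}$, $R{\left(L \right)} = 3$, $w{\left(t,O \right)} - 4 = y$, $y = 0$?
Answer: $\frac{139}{7} - 278 i \sqrt{2} \approx 19.857 - 393.15 i$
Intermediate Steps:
$w{\left(t,O \right)} = 4$ ($w{\left(t,O \right)} = 4 + 0 = 4$)
$l = 2 i \sqrt{2}$ ($l = \sqrt{-8} = 2 i \sqrt{2} \approx 2.8284 i$)
$k{\left(U \right)} = \frac{1}{4 + U}$ ($k{\left(U \right)} = \frac{1}{U + 4} = \frac{1}{4 + U}$)
$a{\left(T \right)} = T - 2 i \sqrt{2}$
$a{\left(k{\left(R{\left(5 \right)} \right)} \right)} \left(6 + 133\right) = \left(\frac{1}{4 + 3} - 2 i \sqrt{2}\right) \left(6 + 133\right) = \left(\frac{1}{7} - 2 i \sqrt{2}\right) 139 = \frac{139}{7} - 278 i \sqrt{2}$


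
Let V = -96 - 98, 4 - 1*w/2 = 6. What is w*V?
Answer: 776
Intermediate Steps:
w = -4 (w = 8 - 2*6 = 8 - 12 = -4)
V = -194
w*V = -4*(-194) = 776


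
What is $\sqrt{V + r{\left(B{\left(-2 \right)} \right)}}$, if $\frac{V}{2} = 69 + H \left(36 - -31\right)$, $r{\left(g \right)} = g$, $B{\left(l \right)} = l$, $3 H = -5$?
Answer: $\frac{i \sqrt{786}}{3} \approx 9.3452 i$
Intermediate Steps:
$H = - \frac{5}{3}$ ($H = \frac{1}{3} \left(-5\right) = - \frac{5}{3} \approx -1.6667$)
$V = - \frac{256}{3}$ ($V = 2 \left(69 - \frac{5 \left(36 - -31\right)}{3}\right) = 2 \left(69 - \frac{5 \left(36 + 31\right)}{3}\right) = 2 \left(69 - \frac{335}{3}\right) = 2 \left(- \frac{128}{3}\right) = - \frac{256}{3} \approx -85.333$)
$\sqrt{V + r{\left(B{\left(-2 \right)} \right)}} = \sqrt{- \frac{256}{3} - 2} = \sqrt{- \frac{262}{3}} = \frac{i \sqrt{786}}{3}$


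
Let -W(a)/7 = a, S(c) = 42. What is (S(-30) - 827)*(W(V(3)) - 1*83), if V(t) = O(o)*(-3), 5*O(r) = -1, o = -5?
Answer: 68452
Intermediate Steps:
O(r) = -1/5 (O(r) = (1/5)*(-1) = -1/5)
V(t) = 3/5 (V(t) = -1/5*(-3) = 3/5)
W(a) = -7*a
(S(-30) - 827)*(W(V(3)) - 1*83) = (42 - 827)*(-7*3/5 - 1*83) = -785*(-21/5 - 83) = -785*(-436/5) = 68452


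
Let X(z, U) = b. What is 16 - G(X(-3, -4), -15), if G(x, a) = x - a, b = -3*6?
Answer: 19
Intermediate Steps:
b = -18
X(z, U) = -18
16 - G(X(-3, -4), -15) = 16 - (-18 - 1*(-15)) = 16 - (-18 + 15) = 16 - 1*(-3) = 16 + 3 = 19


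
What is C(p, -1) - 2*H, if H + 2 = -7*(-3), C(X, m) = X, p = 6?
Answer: -32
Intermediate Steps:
H = 19 (H = -2 - 7*(-3) = -2 + 21 = 19)
C(p, -1) - 2*H = 6 - 2*19 = 6 - 38 = -32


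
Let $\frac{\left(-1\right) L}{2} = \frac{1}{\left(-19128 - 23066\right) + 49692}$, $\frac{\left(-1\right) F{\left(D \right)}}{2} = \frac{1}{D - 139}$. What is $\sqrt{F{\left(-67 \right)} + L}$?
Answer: $\frac{\sqrt{1407891962}}{386147} \approx 0.09717$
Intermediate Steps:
$F{\left(D \right)} = - \frac{2}{-139 + D}$ ($F{\left(D \right)} = - \frac{2}{D - 139} = - \frac{2}{-139 + D}$)
$L = - \frac{1}{3749}$ ($L = - \frac{2}{\left(-19128 - 23066\right) + 49692} = - \frac{2}{-42194 + 49692} = - \frac{2}{7498} = \left(-2\right) \frac{1}{7498} = - \frac{1}{3749} \approx -0.00026674$)
$\sqrt{F{\left(-67 \right)} + L} = \sqrt{- \frac{2}{-139 - 67} - \frac{1}{3749}} = \sqrt{- \frac{2}{-206} - \frac{1}{3749}} = \sqrt{\left(-2\right) \left(- \frac{1}{206}\right) - \frac{1}{3749}} = \sqrt{\frac{1}{103} - \frac{1}{3749}} = \sqrt{\frac{3646}{386147}} = \frac{\sqrt{1407891962}}{386147}$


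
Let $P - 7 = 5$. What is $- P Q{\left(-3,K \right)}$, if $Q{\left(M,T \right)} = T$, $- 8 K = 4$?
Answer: $6$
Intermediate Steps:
$P = 12$ ($P = 7 + 5 = 12$)
$K = - \frac{1}{2}$ ($K = \left(- \frac{1}{8}\right) 4 = - \frac{1}{2} \approx -0.5$)
$- P Q{\left(-3,K \right)} = \left(-1\right) 12 \left(- \frac{1}{2}\right) = \left(-12\right) \left(- \frac{1}{2}\right) = 6$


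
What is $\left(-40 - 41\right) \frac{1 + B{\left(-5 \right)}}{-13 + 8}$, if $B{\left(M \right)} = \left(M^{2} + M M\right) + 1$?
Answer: $\frac{4212}{5} \approx 842.4$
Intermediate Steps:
$B{\left(M \right)} = 1 + 2 M^{2}$ ($B{\left(M \right)} = \left(M^{2} + M^{2}\right) + 1 = 2 M^{2} + 1 = 1 + 2 M^{2}$)
$\left(-40 - 41\right) \frac{1 + B{\left(-5 \right)}}{-13 + 8} = \left(-40 - 41\right) \frac{1 + \left(1 + 2 \left(-5\right)^{2}\right)}{-13 + 8} = - 81 \frac{1 + \left(1 + 2 \cdot 25\right)}{-5} = - 81 \left(1 + \left(1 + 50\right)\right) \left(- \frac{1}{5}\right) = - 81 \left(1 + 51\right) \left(- \frac{1}{5}\right) = - 81 \cdot 52 \left(- \frac{1}{5}\right) = \left(-81\right) \left(- \frac{52}{5}\right) = \frac{4212}{5}$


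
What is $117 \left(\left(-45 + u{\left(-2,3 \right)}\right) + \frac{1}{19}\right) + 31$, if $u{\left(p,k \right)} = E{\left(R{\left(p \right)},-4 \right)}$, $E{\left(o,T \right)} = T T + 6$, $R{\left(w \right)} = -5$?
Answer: $- \frac{50423}{19} \approx -2653.8$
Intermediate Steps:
$E{\left(o,T \right)} = 6 + T^{2}$ ($E{\left(o,T \right)} = T^{2} + 6 = 6 + T^{2}$)
$u{\left(p,k \right)} = 22$ ($u{\left(p,k \right)} = 6 + \left(-4\right)^{2} = 6 + 16 = 22$)
$117 \left(\left(-45 + u{\left(-2,3 \right)}\right) + \frac{1}{19}\right) + 31 = 117 \left(\left(-45 + 22\right) + \frac{1}{19}\right) + 31 = 117 \left(-23 + \frac{1}{19}\right) + 31 = 117 \left(- \frac{436}{19}\right) + 31 = - \frac{51012}{19} + 31 = - \frac{50423}{19}$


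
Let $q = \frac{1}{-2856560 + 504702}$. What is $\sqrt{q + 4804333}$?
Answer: $\frac{\sqrt{26573899896198874754}}{2351858} \approx 2191.9$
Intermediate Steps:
$q = - \frac{1}{2351858}$ ($q = \frac{1}{-2351858} = - \frac{1}{2351858} \approx -4.252 \cdot 10^{-7}$)
$\sqrt{q + 4804333} = \sqrt{- \frac{1}{2351858} + 4804333} = \sqrt{\frac{11299109000713}{2351858}} = \frac{\sqrt{26573899896198874754}}{2351858}$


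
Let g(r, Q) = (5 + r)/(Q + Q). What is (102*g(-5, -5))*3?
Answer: 0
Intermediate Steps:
g(r, Q) = (5 + r)/(2*Q) (g(r, Q) = (5 + r)/((2*Q)) = (5 + r)*(1/(2*Q)) = (5 + r)/(2*Q))
(102*g(-5, -5))*3 = (102*((1/2)*(5 - 5)/(-5)))*3 = (102*((1/2)*(-1/5)*0))*3 = (102*0)*3 = 0*3 = 0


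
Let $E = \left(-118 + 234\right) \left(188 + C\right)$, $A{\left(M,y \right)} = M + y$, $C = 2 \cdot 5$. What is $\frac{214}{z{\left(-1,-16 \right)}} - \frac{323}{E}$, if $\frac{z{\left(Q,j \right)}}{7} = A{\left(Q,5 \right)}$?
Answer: $\frac{1226527}{160776} \approx 7.6288$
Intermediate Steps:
$C = 10$
$E = 22968$ ($E = \left(-118 + 234\right) \left(188 + 10\right) = 116 \cdot 198 = 22968$)
$z{\left(Q,j \right)} = 35 + 7 Q$ ($z{\left(Q,j \right)} = 7 \left(Q + 5\right) = 7 \left(5 + Q\right) = 35 + 7 Q$)
$\frac{214}{z{\left(-1,-16 \right)}} - \frac{323}{E} = \frac{214}{35 + 7 \left(-1\right)} - \frac{323}{22968} = \frac{214}{35 - 7} - \frac{323}{22968} = \frac{214}{28} - \frac{323}{22968} = 214 \cdot \frac{1}{28} - \frac{323}{22968} = \frac{107}{14} - \frac{323}{22968} = \frac{1226527}{160776}$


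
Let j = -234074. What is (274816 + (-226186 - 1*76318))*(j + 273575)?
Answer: -1093703688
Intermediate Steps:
(274816 + (-226186 - 1*76318))*(j + 273575) = (274816 + (-226186 - 1*76318))*(-234074 + 273575) = (274816 + (-226186 - 76318))*39501 = (274816 - 302504)*39501 = -27688*39501 = -1093703688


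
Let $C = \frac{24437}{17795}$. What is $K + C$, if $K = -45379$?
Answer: $- \frac{807494868}{17795} \approx -45378.0$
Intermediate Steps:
$C = \frac{24437}{17795}$ ($C = 24437 \cdot \frac{1}{17795} = \frac{24437}{17795} \approx 1.3733$)
$K + C = -45379 + \frac{24437}{17795} = - \frac{807494868}{17795}$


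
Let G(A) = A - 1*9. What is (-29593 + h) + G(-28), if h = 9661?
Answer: -19969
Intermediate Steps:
G(A) = -9 + A (G(A) = A - 9 = -9 + A)
(-29593 + h) + G(-28) = (-29593 + 9661) + (-9 - 28) = -19932 - 37 = -19969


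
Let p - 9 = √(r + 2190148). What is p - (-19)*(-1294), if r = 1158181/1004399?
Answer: -24577 + 3*√245495607486000663/1004399 ≈ -23097.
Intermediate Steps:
r = 1158181/1004399 (r = 1158181*(1/1004399) = 1158181/1004399 ≈ 1.1531)
p = 9 + 3*√245495607486000663/1004399 (p = 9 + √(1158181/1004399 + 2190148) = 9 + √(2199783619233/1004399) = 9 + 3*√245495607486000663/1004399 ≈ 1488.9)
p - (-19)*(-1294) = (9 + 3*√245495607486000663/1004399) - (-19)*(-1294) = (9 + 3*√245495607486000663/1004399) - 1*24586 = (9 + 3*√245495607486000663/1004399) - 24586 = -24577 + 3*√245495607486000663/1004399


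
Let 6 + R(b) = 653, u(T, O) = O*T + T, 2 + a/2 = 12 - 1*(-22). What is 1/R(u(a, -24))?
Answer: 1/647 ≈ 0.0015456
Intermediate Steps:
a = 64 (a = -4 + 2*(12 - 1*(-22)) = -4 + 2*(12 + 22) = -4 + 2*34 = -4 + 68 = 64)
u(T, O) = T + O*T
R(b) = 647 (R(b) = -6 + 653 = 647)
1/R(u(a, -24)) = 1/647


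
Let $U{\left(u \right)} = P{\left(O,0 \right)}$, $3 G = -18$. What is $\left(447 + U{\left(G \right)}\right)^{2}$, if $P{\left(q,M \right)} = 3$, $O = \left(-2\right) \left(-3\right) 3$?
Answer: $202500$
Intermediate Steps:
$G = -6$ ($G = \frac{1}{3} \left(-18\right) = -6$)
$O = 18$ ($O = 6 \cdot 3 = 18$)
$U{\left(u \right)} = 3$
$\left(447 + U{\left(G \right)}\right)^{2} = \left(447 + 3\right)^{2} = 450^{2} = 202500$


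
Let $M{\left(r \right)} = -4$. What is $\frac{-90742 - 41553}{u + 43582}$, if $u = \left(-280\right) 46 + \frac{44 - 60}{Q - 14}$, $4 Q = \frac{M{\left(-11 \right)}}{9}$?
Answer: $- \frac{16801465}{3899298} \approx -4.3088$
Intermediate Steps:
$Q = - \frac{1}{9}$ ($Q = \frac{\left(-4\right) \frac{1}{9}}{4} = \frac{1}{4} \left(- \frac{4}{9}\right) = - \frac{1}{9} \approx -0.11111$)
$u = - \frac{1635616}{127}$ ($u = \left(-280\right) 46 + \frac{44 - 60}{- \frac{1}{9} - 14} = -12880 + \frac{44 - 60}{- \frac{127}{9}} = -12880 - - \frac{144}{127} = -12880 + \frac{144}{127} = - \frac{1635616}{127} \approx -12879.0$)
$\frac{-90742 - 41553}{u + 43582} = \frac{-90742 - 41553}{- \frac{1635616}{127} + 43582} = - \frac{132295}{\frac{3899298}{127}} = \left(-132295\right) \frac{127}{3899298} = - \frac{16801465}{3899298}$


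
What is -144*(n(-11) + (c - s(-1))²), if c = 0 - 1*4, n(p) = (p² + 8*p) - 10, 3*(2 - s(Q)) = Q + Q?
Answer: -9712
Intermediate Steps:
s(Q) = 2 - 2*Q/3 (s(Q) = 2 - (Q + Q)/3 = 2 - 2*Q/3)
n(p) = -10 + p² + 8*p
c = -4 (c = 0 - 4 = -4)
-144*(n(-11) + (c - s(-1))²) = -144*((-10 + (-11)² + 8*(-11)) + (-4 - (2 - ⅔*(-1)))²) = -144*((-10 + 121 - 88) + (-4 - (2 + ⅔))²) = -144*(23 + (-4 - 1*8/3)²) = -144*(23 + (-4 - 8/3)²) = -144*(23 + (-20/3)²) = -144*(23 + 400/9) = -144*607/9 = -9712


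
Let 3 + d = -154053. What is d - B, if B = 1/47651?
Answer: -7340922457/47651 ≈ -1.5406e+5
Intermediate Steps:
d = -154056 (d = -3 - 154053 = -154056)
B = 1/47651 ≈ 2.0986e-5
d - B = -154056 - 1*1/47651 = -154056 - 1/47651 = -7340922457/47651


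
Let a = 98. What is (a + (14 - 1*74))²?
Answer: 1444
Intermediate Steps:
(a + (14 - 1*74))² = (98 + (14 - 1*74))² = (98 + (14 - 74))² = (98 - 60)² = 38² = 1444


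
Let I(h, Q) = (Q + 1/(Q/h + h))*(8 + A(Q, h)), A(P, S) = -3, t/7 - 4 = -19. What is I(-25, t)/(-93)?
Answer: 54625/9672 ≈ 5.6477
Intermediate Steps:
t = -105 (t = 28 + 7*(-19) = 28 - 133 = -105)
I(h, Q) = 5*Q + 5/(h + Q/h) (I(h, Q) = (Q + 1/(Q/h + h))*(8 - 3) = (Q + 1/(h + Q/h))*5 = 5*Q + 5/(h + Q/h))
I(-25, t)/(-93) = (5*(-25 + (-105)² - 105*(-25)²)/(-105 + (-25)²))/(-93) = (5*(-25 + 11025 - 105*625)/(-105 + 625))*(-1/93) = (5*(-25 + 11025 - 65625)/520)*(-1/93) = (5*(1/520)*(-54625))*(-1/93) = -54625/104*(-1/93) = 54625/9672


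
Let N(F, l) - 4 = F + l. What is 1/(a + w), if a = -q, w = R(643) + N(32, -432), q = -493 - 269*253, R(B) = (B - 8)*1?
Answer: 1/68789 ≈ 1.4537e-5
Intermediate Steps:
N(F, l) = 4 + F + l (N(F, l) = 4 + (F + l) = 4 + F + l)
R(B) = -8 + B (R(B) = (-8 + B)*1 = -8 + B)
q = -68550 (q = -493 - 68057 = -68550)
w = 239 (w = (-8 + 643) + (4 + 32 - 432) = 635 - 396 = 239)
a = 68550 (a = -1*(-68550) = 68550)
1/(a + w) = 1/(68550 + 239) = 1/68789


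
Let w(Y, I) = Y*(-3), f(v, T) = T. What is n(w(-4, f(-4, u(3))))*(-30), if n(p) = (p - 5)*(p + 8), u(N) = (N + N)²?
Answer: -4200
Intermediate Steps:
u(N) = 4*N² (u(N) = (2*N)² = 4*N²)
w(Y, I) = -3*Y
n(p) = (-5 + p)*(8 + p)
n(w(-4, f(-4, u(3))))*(-30) = (-40 + (-3*(-4))² + 3*(-3*(-4)))*(-30) = (-40 + 12² + 3*12)*(-30) = (-40 + 144 + 36)*(-30) = 140*(-30) = -4200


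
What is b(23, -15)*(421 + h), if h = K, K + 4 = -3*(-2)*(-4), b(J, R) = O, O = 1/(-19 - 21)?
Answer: -393/40 ≈ -9.8250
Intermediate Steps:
O = -1/40 (O = 1/(-40) = -1/40 ≈ -0.025000)
b(J, R) = -1/40
K = -28 (K = -4 - 3*(-2)*(-4) = -4 + 6*(-4) = -4 - 24 = -28)
h = -28
b(23, -15)*(421 + h) = -(421 - 28)/40 = -1/40*393 = -393/40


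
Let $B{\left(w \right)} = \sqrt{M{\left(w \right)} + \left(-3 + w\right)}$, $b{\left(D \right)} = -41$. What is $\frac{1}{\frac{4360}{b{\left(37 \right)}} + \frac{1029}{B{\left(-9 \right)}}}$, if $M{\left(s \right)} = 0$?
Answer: $- \frac{715040}{669342307} + \frac{1153166 i \sqrt{3}}{669342307} \approx -0.0010683 + 0.002984 i$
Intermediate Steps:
$B{\left(w \right)} = \sqrt{-3 + w}$ ($B{\left(w \right)} = \sqrt{0 + \left(-3 + w\right)} = \sqrt{-3 + w}$)
$\frac{1}{\frac{4360}{b{\left(37 \right)}} + \frac{1029}{B{\left(-9 \right)}}} = \frac{1}{\frac{4360}{-41} + \frac{1029}{\sqrt{-3 - 9}}} = \frac{1}{4360 \left(- \frac{1}{41}\right) + \frac{1029}{\sqrt{-12}}} = \frac{1}{- \frac{4360}{41} + \frac{1029}{2 i \sqrt{3}}} = \frac{1}{- \frac{4360}{41} + 1029 \left(- \frac{i \sqrt{3}}{6}\right)} = \frac{1}{- \frac{4360}{41} - \frac{343 i \sqrt{3}}{2}}$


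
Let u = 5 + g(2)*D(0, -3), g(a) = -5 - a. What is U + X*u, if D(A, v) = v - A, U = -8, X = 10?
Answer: 252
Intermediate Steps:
u = 26 (u = 5 + (-5 - 1*2)*(-3 - 1*0) = 5 + (-5 - 2)*(-3 + 0) = 5 - 7*(-3) = 5 + 21 = 26)
U + X*u = -8 + 10*26 = -8 + 260 = 252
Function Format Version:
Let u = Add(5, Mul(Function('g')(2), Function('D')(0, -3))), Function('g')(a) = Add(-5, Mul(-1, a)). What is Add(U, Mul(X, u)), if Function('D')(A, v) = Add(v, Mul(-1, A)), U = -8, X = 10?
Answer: 252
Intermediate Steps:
u = 26 (u = Add(5, Mul(Add(-5, Mul(-1, 2)), Add(-3, Mul(-1, 0)))) = Add(5, Mul(Add(-5, -2), Add(-3, 0))) = Add(5, Mul(-7, -3)) = Add(5, 21) = 26)
Add(U, Mul(X, u)) = Add(-8, Mul(10, 26)) = Add(-8, 260) = 252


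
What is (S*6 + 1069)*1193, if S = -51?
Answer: 910259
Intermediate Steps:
(S*6 + 1069)*1193 = (-51*6 + 1069)*1193 = (-306 + 1069)*1193 = 763*1193 = 910259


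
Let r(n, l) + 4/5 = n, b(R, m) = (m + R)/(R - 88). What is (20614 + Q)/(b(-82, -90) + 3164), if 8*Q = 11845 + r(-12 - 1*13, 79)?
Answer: 1877769/269026 ≈ 6.9799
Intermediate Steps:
b(R, m) = (R + m)/(-88 + R)
r(n, l) = -⅘ + n
Q = 7387/5 (Q = (11845 + (-⅘ + (-12 - 1*13)))/8 = (11845 + (-⅘ + (-12 - 13)))/8 = (11845 + (-⅘ - 25))/8 = (11845 - 129/5)/8 = (⅛)*(59096/5) = 7387/5 ≈ 1477.4)
(20614 + Q)/(b(-82, -90) + 3164) = (20614 + 7387/5)/((-82 - 90)/(-88 - 82) + 3164) = 110457/(5*(-172/(-170) + 3164)) = 110457/(5*(-1/170*(-172) + 3164)) = 110457/(5*(86/85 + 3164)) = 110457/(5*(269026/85)) = (110457/5)*(85/269026) = 1877769/269026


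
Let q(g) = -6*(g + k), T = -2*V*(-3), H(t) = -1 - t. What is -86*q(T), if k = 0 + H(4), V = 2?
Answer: 3612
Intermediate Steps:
k = -5 (k = 0 + (-1 - 1*4) = 0 + (-1 - 4) = 0 - 5 = -5)
T = 12 (T = -2*2*(-3) = -4*(-3) = 12)
q(g) = 30 - 6*g (q(g) = -6*(g - 5) = -6*(-5 + g) = 30 - 6*g)
-86*q(T) = -86*(30 - 6*12) = -86*(30 - 72) = -86*(-42) = 3612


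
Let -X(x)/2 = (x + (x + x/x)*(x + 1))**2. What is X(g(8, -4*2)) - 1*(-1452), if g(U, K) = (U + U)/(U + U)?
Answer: 1402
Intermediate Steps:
g(U, K) = 1 (g(U, K) = (2*U)/((2*U)) = (2*U)*(1/(2*U)) = 1)
X(x) = -2*(x + (1 + x)**2)**2 (X(x) = -2*(x + (x + x/x)*(x + 1))**2 = -2*(x + (x + 1)*(1 + x))**2 = -2*(x + (1 + x)*(1 + x))**2 = -2*(x + (1 + x)**2)**2)
X(g(8, -4*2)) - 1*(-1452) = -2*(1 + 1**2 + 3*1)**2 - 1*(-1452) = -2*(1 + 1 + 3)**2 + 1452 = -2*5**2 + 1452 = -2*25 + 1452 = -50 + 1452 = 1402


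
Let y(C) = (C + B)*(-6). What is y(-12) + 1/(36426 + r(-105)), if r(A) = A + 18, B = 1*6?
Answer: 1308205/36339 ≈ 36.000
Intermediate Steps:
B = 6
r(A) = 18 + A
y(C) = -36 - 6*C (y(C) = (C + 6)*(-6) = (6 + C)*(-6) = -36 - 6*C)
y(-12) + 1/(36426 + r(-105)) = (-36 - 6*(-12)) + 1/(36426 + (18 - 105)) = (-36 + 72) + 1/(36426 - 87) = 36 + 1/36339 = 1308205/36339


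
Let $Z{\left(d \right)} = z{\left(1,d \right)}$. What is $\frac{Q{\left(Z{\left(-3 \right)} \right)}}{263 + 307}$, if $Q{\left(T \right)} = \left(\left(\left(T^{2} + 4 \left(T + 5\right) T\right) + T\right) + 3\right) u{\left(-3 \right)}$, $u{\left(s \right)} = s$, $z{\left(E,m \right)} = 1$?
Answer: $- \frac{29}{190} \approx -0.15263$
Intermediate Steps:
$Z{\left(d \right)} = 1$
$Q{\left(T \right)} = -9 - 3 T - 3 T^{2} - 3 T \left(20 + 4 T\right)$ ($Q{\left(T \right)} = \left(\left(\left(T^{2} + 4 \left(T + 5\right) T\right) + T\right) + 3\right) \left(-3\right) = \left(\left(\left(T^{2} + 4 \left(5 + T\right) T\right) + T\right) + 3\right) \left(-3\right) = \left(\left(\left(T^{2} + \left(20 + 4 T\right) T\right) + T\right) + 3\right) \left(-3\right) = \left(\left(\left(T^{2} + T \left(20 + 4 T\right)\right) + T\right) + 3\right) \left(-3\right) = \left(\left(T + T^{2} + T \left(20 + 4 T\right)\right) + 3\right) \left(-3\right) = \left(3 + T + T^{2} + T \left(20 + 4 T\right)\right) \left(-3\right) = -9 - 3 T - 3 T^{2} - 3 T \left(20 + 4 T\right)$)
$\frac{Q{\left(Z{\left(-3 \right)} \right)}}{263 + 307} = \frac{-9 - 63 - 15 \cdot 1^{2}}{263 + 307} = \frac{-9 - 63 - 15}{570} = \left(-9 - 63 - 15\right) \frac{1}{570} = \left(-87\right) \frac{1}{570} = - \frac{29}{190}$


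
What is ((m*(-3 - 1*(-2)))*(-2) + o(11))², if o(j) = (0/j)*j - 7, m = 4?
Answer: 1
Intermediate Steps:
o(j) = -7 (o(j) = 0*j - 7 = 0 - 7 = -7)
((m*(-3 - 1*(-2)))*(-2) + o(11))² = ((4*(-3 - 1*(-2)))*(-2) - 7)² = ((4*(-3 + 2))*(-2) - 7)² = ((4*(-1))*(-2) - 7)² = (-4*(-2) - 7)² = (8 - 7)² = 1² = 1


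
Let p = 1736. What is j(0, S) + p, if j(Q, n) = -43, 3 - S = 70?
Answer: 1693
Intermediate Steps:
S = -67 (S = 3 - 1*70 = 3 - 70 = -67)
j(0, S) + p = -43 + 1736 = 1693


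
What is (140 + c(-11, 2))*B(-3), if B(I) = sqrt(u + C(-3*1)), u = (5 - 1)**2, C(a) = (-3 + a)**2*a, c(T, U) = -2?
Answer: 276*I*sqrt(23) ≈ 1323.7*I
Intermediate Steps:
C(a) = a*(-3 + a)**2
u = 16 (u = 4**2 = 16)
B(I) = 2*I*sqrt(23) (B(I) = sqrt(16 + (-3*1)*(-3 - 3*1)**2) = sqrt(16 - 3*(-3 - 3)**2) = sqrt(16 - 3*(-6)**2) = sqrt(16 - 3*36) = sqrt(16 - 108) = sqrt(-92) = 2*I*sqrt(23))
(140 + c(-11, 2))*B(-3) = (140 - 2)*(2*I*sqrt(23)) = 138*(2*I*sqrt(23)) = 276*I*sqrt(23)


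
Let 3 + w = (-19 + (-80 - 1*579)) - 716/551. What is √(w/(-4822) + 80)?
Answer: √565737622981854/2656922 ≈ 8.9522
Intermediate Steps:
w = -375947/551 (w = -3 + ((-19 + (-80 - 1*579)) - 716/551) = -3 + ((-19 + (-80 - 579)) - 716*1/551) = -3 + ((-19 - 659) - 716/551) = -3 + (-678 - 716/551) = -3 - 374294/551 = -375947/551 ≈ -682.30)
√(w/(-4822) + 80) = √(-375947/551/(-4822) + 80) = √(-375947/551*(-1/4822) + 80) = √(375947/2656922 + 80) = √(212929707/2656922) = √565737622981854/2656922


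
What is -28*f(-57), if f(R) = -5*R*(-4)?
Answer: 31920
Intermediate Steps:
f(R) = 20*R
-28*f(-57) = -560*(-57) = -28*(-1140) = 31920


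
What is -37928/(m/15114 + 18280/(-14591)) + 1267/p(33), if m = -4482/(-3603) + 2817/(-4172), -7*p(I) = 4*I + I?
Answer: 2300926045364775070543/76136439108696945 ≈ 30221.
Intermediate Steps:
p(I) = -5*I/7 (p(I) = -(4*I + I)/7 = -5*I/7)
m = 2849751/5010572 (m = -4482*(-1/3603) + 2817*(-1/4172) = 1494/1201 - 2817/4172 = 2849751/5010572 ≈ 0.56875)
-37928/(m/15114 + 18280/(-14591)) + 1267/p(33) = -37928/((2849751/5010572)/15114 + 18280/(-14591)) + 1267/((-5/7*33)) = -37928/((2849751/5010572)*(1/15114) + 18280*(-1/14591)) + 1267/(-165/7) = -37928/(949917/25243261736 - 18280/14591) + 1267*(-7/165) = -37928/(-461432964295133/368324431989976) - 8869/165 = -37928*(-368324431989976/461432964295133) - 8869/165 = 13969809056515809728/461432964295133 - 8869/165 = 2300926045364775070543/76136439108696945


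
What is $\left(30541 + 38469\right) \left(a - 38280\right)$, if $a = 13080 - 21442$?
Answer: $-3218764420$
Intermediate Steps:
$a = -8362$
$\left(30541 + 38469\right) \left(a - 38280\right) = \left(30541 + 38469\right) \left(-8362 - 38280\right) = 69010 \left(-46642\right) = -3218764420$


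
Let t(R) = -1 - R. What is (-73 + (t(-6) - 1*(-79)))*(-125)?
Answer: -1375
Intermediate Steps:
(-73 + (t(-6) - 1*(-79)))*(-125) = (-73 + ((-1 - 1*(-6)) - 1*(-79)))*(-125) = (-73 + ((-1 + 6) + 79))*(-125) = (-73 + (5 + 79))*(-125) = (-73 + 84)*(-125) = 11*(-125) = -1375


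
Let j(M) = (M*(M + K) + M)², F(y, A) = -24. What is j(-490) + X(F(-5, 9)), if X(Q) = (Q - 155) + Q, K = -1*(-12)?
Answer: 54629712697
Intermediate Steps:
K = 12
X(Q) = -155 + 2*Q (X(Q) = (-155 + Q) + Q = -155 + 2*Q)
j(M) = (M + M*(12 + M))² (j(M) = (M*(M + 12) + M)² = (M*(12 + M) + M)² = (M + M*(12 + M))²)
j(-490) + X(F(-5, 9)) = (-490)²*(13 - 490)² + (-155 + 2*(-24)) = 240100*(-477)² + (-155 - 48) = 240100*227529 - 203 = 54629712900 - 203 = 54629712697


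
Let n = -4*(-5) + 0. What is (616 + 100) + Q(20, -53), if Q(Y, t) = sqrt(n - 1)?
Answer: 716 + sqrt(19) ≈ 720.36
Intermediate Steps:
n = 20 (n = 20 + 0 = 20)
Q(Y, t) = sqrt(19) (Q(Y, t) = sqrt(20 - 1) = sqrt(19))
(616 + 100) + Q(20, -53) = (616 + 100) + sqrt(19) = 716 + sqrt(19)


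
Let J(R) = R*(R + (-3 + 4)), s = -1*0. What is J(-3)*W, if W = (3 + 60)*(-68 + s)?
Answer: -25704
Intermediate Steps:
s = 0
J(R) = R*(1 + R) (J(R) = R*(R + 1) = R*(1 + R))
W = -4284 (W = (3 + 60)*(-68 + 0) = 63*(-68) = -4284)
J(-3)*W = -3*(1 - 3)*(-4284) = -3*(-2)*(-4284) = 6*(-4284) = -25704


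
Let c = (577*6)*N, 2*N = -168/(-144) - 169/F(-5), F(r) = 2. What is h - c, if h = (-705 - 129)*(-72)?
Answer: 204298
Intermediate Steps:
N = -125/3 (N = (-168/(-144) - 169/2)/2 = (-168*(-1/144) - 169*½)/2 = (7/6 - 169/2)/2 = (½)*(-250/3) = -125/3 ≈ -41.667)
c = -144250 (c = (577*6)*(-125/3) = 3462*(-125/3) = -144250)
h = 60048 (h = -834*(-72) = 60048)
h - c = 60048 - 1*(-144250) = 60048 + 144250 = 204298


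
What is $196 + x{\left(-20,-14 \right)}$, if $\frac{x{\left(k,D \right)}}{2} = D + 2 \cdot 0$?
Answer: $168$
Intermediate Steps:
$x{\left(k,D \right)} = 2 D$ ($x{\left(k,D \right)} = 2 \left(D + 2 \cdot 0\right) = 2 \left(D + 0\right) = 2 D$)
$196 + x{\left(-20,-14 \right)} = 196 + 2 \left(-14\right) = 196 - 28 = 168$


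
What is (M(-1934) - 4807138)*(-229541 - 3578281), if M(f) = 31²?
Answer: 18301066516494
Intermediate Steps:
M(f) = 961
(M(-1934) - 4807138)*(-229541 - 3578281) = (961 - 4807138)*(-229541 - 3578281) = -4806177*(-3807822) = 18301066516494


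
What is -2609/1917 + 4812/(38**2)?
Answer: 1364302/692037 ≈ 1.9714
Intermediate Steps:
-2609/1917 + 4812/(38**2) = -2609*1/1917 + 4812/1444 = -2609/1917 + 4812*(1/1444) = -2609/1917 + 1203/361 = 1364302/692037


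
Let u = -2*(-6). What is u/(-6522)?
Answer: -2/1087 ≈ -0.0018399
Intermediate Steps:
u = 12
u/(-6522) = 12/(-6522) = 12*(-1/6522) = -2/1087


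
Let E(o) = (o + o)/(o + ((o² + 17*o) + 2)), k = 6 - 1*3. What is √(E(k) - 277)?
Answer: I*√1169935/65 ≈ 16.641*I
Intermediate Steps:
k = 3 (k = 6 - 3 = 3)
E(o) = 2*o/(2 + o² + 18*o) (E(o) = (2*o)/(o + (2 + o² + 17*o)) = (2*o)/(2 + o² + 18*o) = 2*o/(2 + o² + 18*o))
√(E(k) - 277) = √(2*3/(2 + 3² + 18*3) - 277) = √(2*3/(2 + 9 + 54) - 277) = √(2*3/65 - 277) = √(2*3*(1/65) - 277) = √(6/65 - 277) = √(-17999/65) = I*√1169935/65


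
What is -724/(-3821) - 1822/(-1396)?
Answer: 3986283/2667058 ≈ 1.4946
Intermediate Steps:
-724/(-3821) - 1822/(-1396) = -724*(-1/3821) - 1822*(-1/1396) = 724/3821 + 911/698 = 3986283/2667058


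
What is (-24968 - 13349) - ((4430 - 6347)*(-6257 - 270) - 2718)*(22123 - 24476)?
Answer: 29434911656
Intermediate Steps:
(-24968 - 13349) - ((4430 - 6347)*(-6257 - 270) - 2718)*(22123 - 24476) = -38317 - (-1917*(-6527) - 2718)*(-2353) = -38317 - (12512259 - 2718)*(-2353) = -38317 - 12509541*(-2353) = -38317 - 1*(-29434949973) = -38317 + 29434949973 = 29434911656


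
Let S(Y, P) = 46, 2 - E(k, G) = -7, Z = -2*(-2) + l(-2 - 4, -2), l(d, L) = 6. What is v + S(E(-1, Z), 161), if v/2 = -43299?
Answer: -86552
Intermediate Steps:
v = -86598 (v = 2*(-43299) = -86598)
Z = 10 (Z = -2*(-2) + 6 = 4 + 6 = 10)
E(k, G) = 9 (E(k, G) = 2 - 1*(-7) = 2 + 7 = 9)
v + S(E(-1, Z), 161) = -86598 + 46 = -86552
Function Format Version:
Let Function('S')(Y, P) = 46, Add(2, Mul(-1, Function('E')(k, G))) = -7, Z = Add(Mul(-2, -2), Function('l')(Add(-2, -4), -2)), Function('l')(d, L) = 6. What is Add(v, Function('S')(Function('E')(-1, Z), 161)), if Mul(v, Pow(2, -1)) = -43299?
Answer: -86552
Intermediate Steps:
v = -86598 (v = Mul(2, -43299) = -86598)
Z = 10 (Z = Add(Mul(-2, -2), 6) = Add(4, 6) = 10)
Function('E')(k, G) = 9 (Function('E')(k, G) = Add(2, Mul(-1, -7)) = Add(2, 7) = 9)
Add(v, Function('S')(Function('E')(-1, Z), 161)) = Add(-86598, 46) = -86552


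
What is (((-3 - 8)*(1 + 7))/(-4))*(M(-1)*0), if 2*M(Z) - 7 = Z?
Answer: 0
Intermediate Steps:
M(Z) = 7/2 + Z/2
(((-3 - 8)*(1 + 7))/(-4))*(M(-1)*0) = (((-3 - 8)*(1 + 7))/(-4))*((7/2 + (1/2)*(-1))*0) = (-11*8*(-1/4))*((7/2 - 1/2)*0) = (-88*(-1/4))*(3*0) = 22*0 = 0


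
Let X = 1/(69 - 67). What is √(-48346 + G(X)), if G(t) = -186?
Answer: 2*I*√12133 ≈ 220.3*I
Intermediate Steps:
X = ½ (X = 1/2 = ½ ≈ 0.50000)
√(-48346 + G(X)) = √(-48346 - 186) = √(-48532) = 2*I*√12133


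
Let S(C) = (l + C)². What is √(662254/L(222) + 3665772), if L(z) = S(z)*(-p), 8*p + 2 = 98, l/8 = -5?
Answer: 17*√15125602614/1092 ≈ 1914.6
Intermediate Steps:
l = -40 (l = 8*(-5) = -40)
p = 12 (p = -¼ + (⅛)*98 = -¼ + 49/4 = 12)
S(C) = (-40 + C)²
L(z) = -12*(-40 + z)² (L(z) = (-40 + z)²*(-1*12) = (-40 + z)²*(-12) = -12*(-40 + z)²)
√(662254/L(222) + 3665772) = √(662254/((-12*(-40 + 222)²)) + 3665772) = √(662254/((-12*182²)) + 3665772) = √(662254/((-12*33124)) + 3665772) = √(662254/(-397488) + 3665772) = √(662254*(-1/397488) + 3665772) = √(-331127/198744 + 3665772) = √(728549859241/198744) = 17*√15125602614/1092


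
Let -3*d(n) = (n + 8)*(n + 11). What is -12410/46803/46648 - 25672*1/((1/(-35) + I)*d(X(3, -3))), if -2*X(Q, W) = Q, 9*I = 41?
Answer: 3115654573136765/11308741738476 ≈ 275.51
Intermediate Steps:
I = 41/9 (I = (⅑)*41 = 41/9 ≈ 4.5556)
X(Q, W) = -Q/2
d(n) = -(8 + n)*(11 + n)/3 (d(n) = -(n + 8)*(n + 11)/3 = -(8 + n)*(11 + n)/3)
-12410/46803/46648 - 25672*1/((1/(-35) + I)*d(X(3, -3))) = -12410/46803/46648 - 25672*1/((1/(-35) + 41/9)*(-88/3 - (-19)*3/6 - (-½*3)²/3)) = -12410*1/46803*(1/46648) - 25672*1/((-1/35 + 41/9)*(-88/3 - 19/3*(-3/2) - (-3/2)²/3)) = -12410/46803*1/46648 - 25672*315/(1426*(-88/3 + 19/2 - ⅓*9/4)) = -365/64213716 - 25672*315/(1426*(-88/3 + 19/2 - ¾)) = -365/64213716 - 25672/((1426/315)*(-247/12)) = -365/64213716 - 25672/(-176111/1890) = -365/64213716 - 25672*(-1890/176111) = -365/64213716 + 48520080/176111 = 3115654573136765/11308741738476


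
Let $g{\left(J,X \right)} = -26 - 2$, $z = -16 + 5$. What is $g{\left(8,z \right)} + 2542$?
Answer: $2514$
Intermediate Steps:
$z = -11$
$g{\left(J,X \right)} = -28$
$g{\left(8,z \right)} + 2542 = -28 + 2542 = 2514$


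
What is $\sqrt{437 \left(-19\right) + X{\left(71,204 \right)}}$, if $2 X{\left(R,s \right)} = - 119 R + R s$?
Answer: $\frac{31 i \sqrt{22}}{2} \approx 72.701 i$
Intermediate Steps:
$X{\left(R,s \right)} = - \frac{119 R}{2} + \frac{R s}{2}$ ($X{\left(R,s \right)} = \frac{- 119 R + R s}{2} = - \frac{119 R}{2} + \frac{R s}{2}$)
$\sqrt{437 \left(-19\right) + X{\left(71,204 \right)}} = \sqrt{437 \left(-19\right) + \frac{1}{2} \cdot 71 \left(-119 + 204\right)} = \sqrt{-8303 + \frac{1}{2} \cdot 71 \cdot 85} = \sqrt{-8303 + \frac{6035}{2}} = \sqrt{- \frac{10571}{2}} = \frac{31 i \sqrt{22}}{2}$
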